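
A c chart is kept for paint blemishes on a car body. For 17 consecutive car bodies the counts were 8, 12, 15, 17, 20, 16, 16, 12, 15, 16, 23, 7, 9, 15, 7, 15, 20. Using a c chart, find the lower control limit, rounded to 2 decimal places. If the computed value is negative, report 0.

2.95

c̄ = (8 + 12 + 15 + 17 + 20 + 16 + 16 + 12 + 15 + 16 + 23 + 7 + 9 + 15 + 7 + 15 + 20) / 17 = 243 / 17 = 14.2941
LCL = c̄ − 3√c̄ = 14.2941 − 3 × 3.7808 = 2.9518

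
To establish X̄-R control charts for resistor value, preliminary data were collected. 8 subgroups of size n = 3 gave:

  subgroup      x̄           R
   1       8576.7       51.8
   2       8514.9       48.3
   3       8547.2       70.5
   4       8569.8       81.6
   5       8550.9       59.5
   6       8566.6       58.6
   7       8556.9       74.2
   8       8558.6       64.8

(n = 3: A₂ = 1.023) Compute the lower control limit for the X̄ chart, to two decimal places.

X̄̄ = (8576.7 + 8514.9 + 8547.2 + 8569.8 + 8550.9 + 8566.6 + 8556.9 + 8558.6) / 8 = 68441.6000 / 8 = 8555.2000
R̄ = (51.8 + 48.3 + 70.5 + 81.6 + 59.5 + 58.6 + 74.2 + 64.8) / 8 = 509.3000 / 8 = 63.6625
LCL = X̄̄ − A₂·R̄ = 8555.2000 − 1.023 × 63.6625 = 8490.0733

8490.07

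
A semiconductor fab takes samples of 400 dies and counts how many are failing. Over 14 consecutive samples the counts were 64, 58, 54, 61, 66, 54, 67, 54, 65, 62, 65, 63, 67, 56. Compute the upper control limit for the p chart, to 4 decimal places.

p̄ = Σdᵢ / (k·n) = 856 / (14 × 400) = 0.15286
UCL = p̄ + 3·√(p̄(1−p̄)/n) = 0.15286 + 3 × √(0.15286×0.84714/400) = 0.15286 + 3 × 0.01799 = 0.20683

0.2068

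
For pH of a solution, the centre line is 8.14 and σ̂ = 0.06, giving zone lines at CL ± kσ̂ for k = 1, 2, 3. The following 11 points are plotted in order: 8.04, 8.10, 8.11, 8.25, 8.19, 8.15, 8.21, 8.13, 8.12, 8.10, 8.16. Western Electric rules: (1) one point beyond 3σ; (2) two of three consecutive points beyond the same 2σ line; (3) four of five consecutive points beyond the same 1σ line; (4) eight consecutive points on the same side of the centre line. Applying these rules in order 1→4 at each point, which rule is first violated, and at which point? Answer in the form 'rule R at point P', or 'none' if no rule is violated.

Zone of each point (C = within 1σ̂, B = 1σ̂–2σ̂, A = 2σ̂–3σ̂, * = beyond 3σ̂; sign = side of CL): 1:-B, 2:-C, 3:-C, 4:+B, 5:+C, 6:+C, 7:+B, 8:-C, 9:-C, 10:-C, 11:+C
No rule fires across all 11 points.

none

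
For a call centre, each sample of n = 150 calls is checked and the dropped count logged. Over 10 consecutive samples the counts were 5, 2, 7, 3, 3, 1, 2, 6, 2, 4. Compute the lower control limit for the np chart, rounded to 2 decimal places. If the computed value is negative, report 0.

0.00

p̄ = Σdᵢ / (k·n) = 35 / (10 × 150) = 0.02333
LCL = np̄ − 3·√(np̄(1−p̄)) = 3.5000 − 3 × 1.8489 = -2.0466 → 0 (negative, so LCL = 0)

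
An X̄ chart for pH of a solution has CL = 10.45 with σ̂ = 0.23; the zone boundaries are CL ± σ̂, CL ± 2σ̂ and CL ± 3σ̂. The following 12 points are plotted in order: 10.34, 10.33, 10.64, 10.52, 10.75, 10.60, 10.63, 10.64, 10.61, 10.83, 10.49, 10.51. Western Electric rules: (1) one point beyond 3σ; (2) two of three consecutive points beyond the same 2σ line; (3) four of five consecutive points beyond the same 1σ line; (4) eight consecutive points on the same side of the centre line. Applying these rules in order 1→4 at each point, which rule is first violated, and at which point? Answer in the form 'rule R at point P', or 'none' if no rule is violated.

Zone of each point (C = within 1σ̂, B = 1σ̂–2σ̂, A = 2σ̂–3σ̂, * = beyond 3σ̂; sign = side of CL): 1:-C, 2:-C, 3:+C, 4:+C, 5:+B, 6:+C, 7:+C, 8:+C, 9:+C, 10:+B, 11:+C, 12:+C
Rule 4 (eight consecutive points on the same side of the centre line) is satisfied at point 10.

rule 4 at point 10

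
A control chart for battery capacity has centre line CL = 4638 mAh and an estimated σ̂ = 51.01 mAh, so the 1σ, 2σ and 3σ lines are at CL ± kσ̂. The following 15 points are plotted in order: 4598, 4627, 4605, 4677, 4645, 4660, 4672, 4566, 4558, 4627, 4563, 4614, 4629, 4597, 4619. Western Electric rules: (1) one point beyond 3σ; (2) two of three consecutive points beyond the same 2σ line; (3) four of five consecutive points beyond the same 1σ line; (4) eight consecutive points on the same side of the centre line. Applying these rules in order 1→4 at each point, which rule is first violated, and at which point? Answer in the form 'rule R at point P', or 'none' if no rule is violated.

Zone of each point (C = within 1σ̂, B = 1σ̂–2σ̂, A = 2σ̂–3σ̂, * = beyond 3σ̂; sign = side of CL): 1:-C, 2:-C, 3:-C, 4:+C, 5:+C, 6:+C, 7:+C, 8:-B, 9:-B, 10:-C, 11:-B, 12:-C, 13:-C, 14:-C, 15:-C
Rule 4 (eight consecutive points on the same side of the centre line) is satisfied at point 15.

rule 4 at point 15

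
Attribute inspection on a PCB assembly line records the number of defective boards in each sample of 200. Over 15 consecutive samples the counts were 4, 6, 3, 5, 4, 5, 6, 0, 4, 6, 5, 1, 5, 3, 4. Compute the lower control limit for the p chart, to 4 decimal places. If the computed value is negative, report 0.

0.0000

p̄ = Σdᵢ / (k·n) = 61 / (15 × 200) = 0.02033
LCL = p̄ − 3·√(p̄(1−p̄)/n) = 0.02033 − 3 × 0.00998 = -0.00961 → 0 (negative, so LCL = 0)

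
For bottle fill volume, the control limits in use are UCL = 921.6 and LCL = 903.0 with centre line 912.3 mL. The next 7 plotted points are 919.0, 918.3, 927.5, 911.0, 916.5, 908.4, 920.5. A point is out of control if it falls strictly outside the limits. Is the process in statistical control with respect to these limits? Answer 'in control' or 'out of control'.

Compare each point to [903.0, 921.6]: sample 3 = 927.5 > UCL.

out of control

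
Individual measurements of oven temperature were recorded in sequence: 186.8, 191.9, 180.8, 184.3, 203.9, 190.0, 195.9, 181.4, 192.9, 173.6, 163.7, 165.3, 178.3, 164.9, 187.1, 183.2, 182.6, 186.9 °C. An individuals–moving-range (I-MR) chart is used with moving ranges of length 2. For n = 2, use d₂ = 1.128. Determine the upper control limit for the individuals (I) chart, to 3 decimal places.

X̄ = (186.8 + 191.9 + 180.8 + 184.3 + 203.9 + 190.0 + 195.9 + 181.4 + 192.9 + 173.6 + 163.7 + 165.3 + 178.3 + 164.9 + 187.1 + 183.2 + 182.6 + 186.9) / 18 = 182.9722
Moving ranges: 5.1, 11.1, 3.5, 19.6, 13.9, 5.9, 14.5, 11.5, 19.3, 9.9, 1.6, 13.0, 13.4, 22.2, 3.9, 0.6, 4.3; M̄R̄ = 173.3000 / 17 = 10.1941
UCL = X̄ + 3·M̄R̄/d₂ = 182.9722 + 3 × 10.1941 / 1.128 = 210.0842

210.084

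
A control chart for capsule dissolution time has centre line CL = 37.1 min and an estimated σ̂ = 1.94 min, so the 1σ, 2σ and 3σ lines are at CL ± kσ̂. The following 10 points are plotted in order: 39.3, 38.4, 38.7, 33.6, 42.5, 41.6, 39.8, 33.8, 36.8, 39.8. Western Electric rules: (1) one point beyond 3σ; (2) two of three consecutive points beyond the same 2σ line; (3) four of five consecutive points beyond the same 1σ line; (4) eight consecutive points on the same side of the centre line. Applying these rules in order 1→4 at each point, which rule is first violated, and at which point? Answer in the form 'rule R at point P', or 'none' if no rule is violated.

Zone of each point (C = within 1σ̂, B = 1σ̂–2σ̂, A = 2σ̂–3σ̂, * = beyond 3σ̂; sign = side of CL): 1:+B, 2:+C, 3:+C, 4:-B, 5:+A, 6:+A, 7:+B, 8:-B, 9:-C, 10:+B
Rule 2 (two of three consecutive points beyond the same 2σ limit) is satisfied at point 6.

rule 2 at point 6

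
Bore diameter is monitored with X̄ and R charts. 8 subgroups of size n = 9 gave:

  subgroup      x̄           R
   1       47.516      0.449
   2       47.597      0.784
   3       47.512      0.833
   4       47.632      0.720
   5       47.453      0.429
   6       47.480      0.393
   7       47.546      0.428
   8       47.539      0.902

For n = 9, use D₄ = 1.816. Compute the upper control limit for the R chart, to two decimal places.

1.12

R̄ = (0.449 + 0.784 + 0.833 + 0.720 + 0.429 + 0.393 + 0.428 + 0.902) / 8 = 4.9380 / 8 = 0.6172
UCL_R = D₄·R̄ = 1.816 × 0.6172 = 1.1209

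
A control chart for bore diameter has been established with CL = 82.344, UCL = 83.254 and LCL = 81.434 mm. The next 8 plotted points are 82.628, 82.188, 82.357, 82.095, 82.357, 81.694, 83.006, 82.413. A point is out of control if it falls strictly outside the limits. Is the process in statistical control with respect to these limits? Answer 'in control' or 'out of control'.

in control

All 8 points lie within [81.434, 83.254].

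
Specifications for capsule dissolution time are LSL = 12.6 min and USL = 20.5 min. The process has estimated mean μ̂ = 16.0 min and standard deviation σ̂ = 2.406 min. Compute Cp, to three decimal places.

Cp = (USL − LSL) / (6σ̂) = (20.5 − 12.6) / (6 × 2.406) = 7.9000 / 14.4360 = 0.5472

0.547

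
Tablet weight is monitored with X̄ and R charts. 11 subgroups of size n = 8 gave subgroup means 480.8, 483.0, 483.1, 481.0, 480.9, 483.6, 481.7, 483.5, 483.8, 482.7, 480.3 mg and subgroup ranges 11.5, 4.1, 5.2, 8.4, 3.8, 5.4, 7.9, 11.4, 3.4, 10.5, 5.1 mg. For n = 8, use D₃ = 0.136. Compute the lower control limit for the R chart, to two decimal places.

0.95

R̄ = (11.5 + 4.1 + 5.2 + 8.4 + 3.8 + 5.4 + 7.9 + 11.4 + 3.4 + 10.5 + 5.1) / 11 = 76.7000 / 11 = 6.9727
LCL_R = D₃·R̄ = 0.136 × 6.9727 = 0.9483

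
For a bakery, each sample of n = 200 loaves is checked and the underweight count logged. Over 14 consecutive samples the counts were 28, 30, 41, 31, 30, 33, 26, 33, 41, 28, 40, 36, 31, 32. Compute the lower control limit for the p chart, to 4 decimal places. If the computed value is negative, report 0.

p̄ = Σdᵢ / (k·n) = 460 / (14 × 200) = 0.16429
LCL = p̄ − 3·√(p̄(1−p̄)/n) = 0.16429 − 3 × 0.02620 = 0.08568

0.0857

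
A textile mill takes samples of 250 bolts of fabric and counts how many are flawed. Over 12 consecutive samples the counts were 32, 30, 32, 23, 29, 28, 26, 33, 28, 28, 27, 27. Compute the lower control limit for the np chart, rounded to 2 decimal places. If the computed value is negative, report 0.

13.49

p̄ = Σdᵢ / (k·n) = 343 / (12 × 250) = 0.11433
LCL = np̄ − 3·√(np̄(1−p̄)) = 28.5833 − 3 × 5.0314 = 13.4890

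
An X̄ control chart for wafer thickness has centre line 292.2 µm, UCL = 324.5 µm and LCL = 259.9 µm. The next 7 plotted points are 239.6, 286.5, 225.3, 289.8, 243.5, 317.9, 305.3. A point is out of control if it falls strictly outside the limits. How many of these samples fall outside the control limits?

3

Compare each point to [259.9, 324.5]: sample 1 = 239.6 < LCL; sample 3 = 225.3 < LCL; sample 5 = 243.5 < LCL.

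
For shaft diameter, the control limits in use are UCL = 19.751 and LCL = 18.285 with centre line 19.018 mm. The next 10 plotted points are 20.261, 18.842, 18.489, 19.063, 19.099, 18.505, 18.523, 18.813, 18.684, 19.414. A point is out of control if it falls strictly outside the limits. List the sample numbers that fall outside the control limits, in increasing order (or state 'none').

Compare each point to [18.285, 19.751]: sample 1 = 20.261 > UCL.

1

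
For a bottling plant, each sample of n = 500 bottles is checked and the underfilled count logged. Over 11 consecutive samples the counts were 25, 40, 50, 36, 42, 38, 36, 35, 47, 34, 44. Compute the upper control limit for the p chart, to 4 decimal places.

p̄ = Σdᵢ / (k·n) = 427 / (11 × 500) = 0.07764
UCL = p̄ + 3·√(p̄(1−p̄)/n) = 0.07764 + 3 × √(0.07764×0.92236/500) = 0.07764 + 3 × 0.01197 = 0.11354

0.1135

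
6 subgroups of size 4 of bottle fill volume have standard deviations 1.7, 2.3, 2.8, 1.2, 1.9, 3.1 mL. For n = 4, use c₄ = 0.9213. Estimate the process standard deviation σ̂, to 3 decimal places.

s̄ = (1.7 + 2.3 + 2.8 + 1.2 + 1.9 + 3.1) / 6 = 2.1667
σ̂ = s̄ / c₄ = 2.1667 / 0.9213 = 2.3517

2.352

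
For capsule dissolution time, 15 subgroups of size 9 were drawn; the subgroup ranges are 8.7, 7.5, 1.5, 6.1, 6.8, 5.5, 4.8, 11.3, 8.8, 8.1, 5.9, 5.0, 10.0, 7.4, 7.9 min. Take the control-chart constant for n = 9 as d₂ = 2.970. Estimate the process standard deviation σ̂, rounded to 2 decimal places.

R̄ = (8.7 + 7.5 + 1.5 + 6.1 + 6.8 + 5.5 + 4.8 + 11.3 + 8.8 + 8.1 + 5.9 + 5.0 + 10.0 + 7.4 + 7.9) / 15 = 7.0200
σ̂ = R̄ / d₂ = 7.0200 / 2.970 = 2.3636

2.36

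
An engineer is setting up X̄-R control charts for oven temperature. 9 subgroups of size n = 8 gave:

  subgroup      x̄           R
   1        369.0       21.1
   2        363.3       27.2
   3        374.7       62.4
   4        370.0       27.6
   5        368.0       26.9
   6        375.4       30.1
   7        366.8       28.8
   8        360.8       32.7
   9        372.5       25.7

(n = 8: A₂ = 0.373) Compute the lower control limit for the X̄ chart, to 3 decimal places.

357.236

X̄̄ = (369.0 + 363.3 + 374.7 + 370.0 + 368.0 + 375.4 + 366.8 + 360.8 + 372.5) / 9 = 3320.5000 / 9 = 368.9444
R̄ = (21.1 + 27.2 + 62.4 + 27.6 + 26.9 + 30.1 + 28.8 + 32.7 + 25.7) / 9 = 282.5000 / 9 = 31.3889
LCL = X̄̄ − A₂·R̄ = 368.9444 − 0.373 × 31.3889 = 357.2364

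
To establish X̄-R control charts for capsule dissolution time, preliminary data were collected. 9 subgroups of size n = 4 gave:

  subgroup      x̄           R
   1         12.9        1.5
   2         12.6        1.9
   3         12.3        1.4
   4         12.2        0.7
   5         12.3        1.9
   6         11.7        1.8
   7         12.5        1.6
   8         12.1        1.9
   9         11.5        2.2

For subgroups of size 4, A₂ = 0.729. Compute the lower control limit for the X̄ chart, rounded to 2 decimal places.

X̄̄ = (12.9 + 12.6 + 12.3 + 12.2 + 12.3 + 11.7 + 12.5 + 12.1 + 11.5) / 9 = 110.1000 / 9 = 12.2333
R̄ = (1.5 + 1.9 + 1.4 + 0.7 + 1.9 + 1.8 + 1.6 + 1.9 + 2.2) / 9 = 14.9000 / 9 = 1.6556
LCL = X̄̄ − A₂·R̄ = 12.2333 − 0.729 × 1.6556 = 11.0264

11.03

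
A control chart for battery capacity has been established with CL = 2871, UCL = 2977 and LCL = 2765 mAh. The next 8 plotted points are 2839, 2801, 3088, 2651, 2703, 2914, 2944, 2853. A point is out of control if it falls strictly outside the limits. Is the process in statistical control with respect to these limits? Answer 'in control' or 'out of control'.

Compare each point to [2765, 2977]: sample 3 = 3088 > UCL; sample 4 = 2651 < LCL; sample 5 = 2703 < LCL.

out of control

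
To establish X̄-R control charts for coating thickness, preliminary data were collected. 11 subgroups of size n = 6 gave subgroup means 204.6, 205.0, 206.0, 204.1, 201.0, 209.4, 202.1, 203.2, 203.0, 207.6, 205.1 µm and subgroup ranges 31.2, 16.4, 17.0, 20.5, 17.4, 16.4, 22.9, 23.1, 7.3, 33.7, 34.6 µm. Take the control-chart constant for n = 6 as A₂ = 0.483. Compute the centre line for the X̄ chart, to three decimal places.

204.645

X̄̄ = (204.6 + 205.0 + 206.0 + 204.1 + 201.0 + 209.4 + 202.1 + 203.2 + 203.0 + 207.6 + 205.1) / 11 = 2251.1000 / 11 = 204.6455
CL = X̄̄ = 204.6455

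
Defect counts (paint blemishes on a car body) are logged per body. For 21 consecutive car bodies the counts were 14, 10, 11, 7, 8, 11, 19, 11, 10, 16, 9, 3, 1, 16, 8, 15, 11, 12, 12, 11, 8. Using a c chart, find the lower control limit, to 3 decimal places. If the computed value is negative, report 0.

0.843

c̄ = (14 + 10 + 11 + 7 + 8 + 11 + 19 + 11 + 10 + 16 + 9 + 3 + 1 + 16 + 8 + 15 + 11 + 12 + 12 + 11 + 8) / 21 = 223 / 21 = 10.6190
LCL = c̄ − 3√c̄ = 10.6190 − 3 × 3.2587 = 0.8430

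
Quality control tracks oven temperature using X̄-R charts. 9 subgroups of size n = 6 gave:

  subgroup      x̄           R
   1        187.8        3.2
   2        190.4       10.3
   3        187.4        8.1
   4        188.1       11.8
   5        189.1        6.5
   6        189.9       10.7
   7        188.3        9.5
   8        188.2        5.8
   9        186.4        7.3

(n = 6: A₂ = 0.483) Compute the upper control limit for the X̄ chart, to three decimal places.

X̄̄ = (187.8 + 190.4 + 187.4 + 188.1 + 189.1 + 189.9 + 188.3 + 188.2 + 186.4) / 9 = 1695.6000 / 9 = 188.4000
R̄ = (3.2 + 10.3 + 8.1 + 11.8 + 6.5 + 10.7 + 9.5 + 5.8 + 7.3) / 9 = 73.2000 / 9 = 8.1333
UCL = X̄̄ + A₂·R̄ = 188.4000 + 0.483 × 8.1333 = 192.3284

192.328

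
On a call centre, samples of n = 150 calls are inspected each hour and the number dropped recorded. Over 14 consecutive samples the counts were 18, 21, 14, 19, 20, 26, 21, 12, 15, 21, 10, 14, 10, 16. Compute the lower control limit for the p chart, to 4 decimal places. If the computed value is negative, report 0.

0.0354

p̄ = Σdᵢ / (k·n) = 237 / (14 × 150) = 0.11286
LCL = p̄ − 3·√(p̄(1−p̄)/n) = 0.11286 − 3 × 0.02584 = 0.03535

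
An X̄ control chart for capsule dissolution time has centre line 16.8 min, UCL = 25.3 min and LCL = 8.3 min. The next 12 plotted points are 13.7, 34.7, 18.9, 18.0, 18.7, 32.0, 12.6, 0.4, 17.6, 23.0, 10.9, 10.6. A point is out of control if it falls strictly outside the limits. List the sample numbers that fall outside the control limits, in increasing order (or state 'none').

2, 6, 8

Compare each point to [8.3, 25.3]: sample 2 = 34.7 > UCL; sample 6 = 32.0 > UCL; sample 8 = 0.4 < LCL.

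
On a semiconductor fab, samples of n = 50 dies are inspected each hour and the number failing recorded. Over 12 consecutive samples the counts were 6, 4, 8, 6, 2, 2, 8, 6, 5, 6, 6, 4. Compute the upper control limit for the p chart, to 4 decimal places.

0.2351

p̄ = Σdᵢ / (k·n) = 63 / (12 × 50) = 0.10500
UCL = p̄ + 3·√(p̄(1−p̄)/n) = 0.10500 + 3 × √(0.10500×0.89500/50) = 0.10500 + 3 × 0.04335 = 0.23506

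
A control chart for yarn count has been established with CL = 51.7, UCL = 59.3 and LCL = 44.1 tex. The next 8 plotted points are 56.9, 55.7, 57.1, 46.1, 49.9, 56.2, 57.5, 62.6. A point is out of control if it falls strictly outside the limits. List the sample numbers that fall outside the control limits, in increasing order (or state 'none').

Compare each point to [44.1, 59.3]: sample 8 = 62.6 > UCL.

8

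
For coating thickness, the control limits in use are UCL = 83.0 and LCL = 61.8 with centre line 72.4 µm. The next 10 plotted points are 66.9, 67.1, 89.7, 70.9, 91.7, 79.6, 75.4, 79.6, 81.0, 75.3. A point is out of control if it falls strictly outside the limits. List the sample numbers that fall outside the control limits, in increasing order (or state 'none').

3, 5

Compare each point to [61.8, 83.0]: sample 3 = 89.7 > UCL; sample 5 = 91.7 > UCL.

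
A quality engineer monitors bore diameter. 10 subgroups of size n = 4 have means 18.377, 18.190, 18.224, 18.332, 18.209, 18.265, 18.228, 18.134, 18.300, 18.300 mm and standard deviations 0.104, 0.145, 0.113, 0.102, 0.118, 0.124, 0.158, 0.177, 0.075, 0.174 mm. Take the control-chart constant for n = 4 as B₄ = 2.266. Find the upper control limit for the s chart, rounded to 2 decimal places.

0.29

s̄ = (0.104 + 0.145 + 0.113 + 0.102 + 0.118 + 0.124 + 0.158 + 0.177 + 0.075 + 0.174) / 10 = 0.1290
UCL_s = B₄·s̄ = 2.266 × 0.1290 = 0.2923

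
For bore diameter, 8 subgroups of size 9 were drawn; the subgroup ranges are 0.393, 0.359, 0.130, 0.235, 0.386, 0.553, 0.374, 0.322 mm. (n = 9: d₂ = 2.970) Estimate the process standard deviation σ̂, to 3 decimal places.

R̄ = (0.393 + 0.359 + 0.130 + 0.235 + 0.386 + 0.553 + 0.374 + 0.322) / 8 = 0.3440
σ̂ = R̄ / d₂ = 0.3440 / 2.970 = 0.1158

0.116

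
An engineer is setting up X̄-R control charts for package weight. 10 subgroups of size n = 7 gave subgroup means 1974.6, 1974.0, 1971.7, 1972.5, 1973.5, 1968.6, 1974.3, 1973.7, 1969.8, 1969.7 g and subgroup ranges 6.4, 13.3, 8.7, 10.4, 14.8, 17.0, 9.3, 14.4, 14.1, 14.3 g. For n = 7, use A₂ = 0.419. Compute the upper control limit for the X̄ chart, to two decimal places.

X̄̄ = (1974.6 + 1974.0 + 1971.7 + 1972.5 + 1973.5 + 1968.6 + 1974.3 + 1973.7 + 1969.8 + 1969.7) / 10 = 19722.4000 / 10 = 1972.2400
R̄ = (6.4 + 13.3 + 8.7 + 10.4 + 14.8 + 17.0 + 9.3 + 14.4 + 14.1 + 14.3) / 10 = 122.7000 / 10 = 12.2700
UCL = X̄̄ + A₂·R̄ = 1972.2400 + 0.419 × 12.2700 = 1977.3811

1977.38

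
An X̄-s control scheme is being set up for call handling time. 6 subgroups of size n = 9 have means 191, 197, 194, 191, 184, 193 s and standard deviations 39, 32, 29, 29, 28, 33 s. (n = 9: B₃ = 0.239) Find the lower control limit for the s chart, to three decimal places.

7.568

s̄ = (39 + 32 + 29 + 29 + 28 + 33) / 6 = 31.6667
LCL_s = B₃·s̄ = 0.239 × 31.6667 = 7.5683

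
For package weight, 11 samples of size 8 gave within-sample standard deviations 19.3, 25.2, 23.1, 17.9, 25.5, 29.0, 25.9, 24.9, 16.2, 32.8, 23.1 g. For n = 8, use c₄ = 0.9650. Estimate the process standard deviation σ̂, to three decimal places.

24.767

s̄ = (19.3 + 25.2 + 23.1 + 17.9 + 25.5 + 29.0 + 25.9 + 24.9 + 16.2 + 32.8 + 23.1) / 11 = 23.9000
σ̂ = s̄ / c₄ = 23.9000 / 0.9650 = 24.7668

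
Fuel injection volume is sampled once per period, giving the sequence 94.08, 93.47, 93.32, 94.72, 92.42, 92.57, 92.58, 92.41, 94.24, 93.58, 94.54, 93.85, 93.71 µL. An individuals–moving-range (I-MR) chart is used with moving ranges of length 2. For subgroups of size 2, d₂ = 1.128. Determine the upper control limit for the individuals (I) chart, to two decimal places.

95.51

X̄ = (94.08 + 93.47 + 93.32 + 94.72 + 92.42 + 92.57 + 92.58 + 92.41 + 94.24 + 93.58 + 94.54 + 93.85 + 93.71) / 13 = 93.4992
Moving ranges: 0.61, 0.15, 1.40, 2.30, 0.15, 0.01, 0.17, 1.83, 0.66, 0.96, 0.69, 0.14; M̄R̄ = 9.0700 / 12 = 0.7558
UCL = X̄ + 3·M̄R̄/d₂ = 93.4992 + 3 × 0.7558 / 1.128 = 95.5094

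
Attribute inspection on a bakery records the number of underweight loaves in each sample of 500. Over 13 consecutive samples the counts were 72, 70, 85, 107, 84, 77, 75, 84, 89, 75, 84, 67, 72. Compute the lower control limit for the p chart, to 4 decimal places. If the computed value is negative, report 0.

0.1109

p̄ = Σdᵢ / (k·n) = 1041 / (13 × 500) = 0.16015
LCL = p̄ − 3·√(p̄(1−p̄)/n) = 0.16015 − 3 × 0.01640 = 0.11095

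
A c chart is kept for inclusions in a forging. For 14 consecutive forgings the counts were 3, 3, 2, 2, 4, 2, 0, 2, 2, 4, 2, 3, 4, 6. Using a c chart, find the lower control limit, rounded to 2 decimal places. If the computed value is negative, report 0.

c̄ = (3 + 3 + 2 + 2 + 4 + 2 + 0 + 2 + 2 + 4 + 2 + 3 + 4 + 6) / 14 = 39 / 14 = 2.7857
LCL = c̄ − 3√c̄ = 2.7857 − 3 × 1.6690 = -2.2214 → 0 (cannot be negative)

0.00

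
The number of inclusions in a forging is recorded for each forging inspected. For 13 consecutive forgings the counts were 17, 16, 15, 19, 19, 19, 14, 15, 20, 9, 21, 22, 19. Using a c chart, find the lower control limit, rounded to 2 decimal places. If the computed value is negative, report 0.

c̄ = (17 + 16 + 15 + 19 + 19 + 19 + 14 + 15 + 20 + 9 + 21 + 22 + 19) / 13 = 225 / 13 = 17.3077
LCL = c̄ − 3√c̄ = 17.3077 − 3 × 4.1603 = 4.8269

4.83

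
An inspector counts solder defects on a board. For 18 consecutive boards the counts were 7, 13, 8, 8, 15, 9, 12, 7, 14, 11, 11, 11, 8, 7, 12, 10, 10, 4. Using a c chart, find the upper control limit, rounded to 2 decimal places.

19.24

c̄ = (7 + 13 + 8 + 8 + 15 + 9 + 12 + 7 + 14 + 11 + 11 + 11 + 8 + 7 + 12 + 10 + 10 + 4) / 18 = 177 / 18 = 9.8333
UCL = c̄ + 3√c̄ = 9.8333 + 3 × √9.8333 = 9.8333 + 3 × 3.1358 = 19.2408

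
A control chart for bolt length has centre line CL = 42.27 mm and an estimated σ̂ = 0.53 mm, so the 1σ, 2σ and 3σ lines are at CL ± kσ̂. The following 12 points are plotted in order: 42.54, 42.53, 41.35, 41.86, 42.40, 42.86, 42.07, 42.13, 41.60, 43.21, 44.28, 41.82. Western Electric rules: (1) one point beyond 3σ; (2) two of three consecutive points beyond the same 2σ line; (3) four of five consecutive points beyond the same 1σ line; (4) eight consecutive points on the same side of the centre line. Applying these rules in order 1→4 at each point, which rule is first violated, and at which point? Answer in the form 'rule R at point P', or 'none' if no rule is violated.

Zone of each point (C = within 1σ̂, B = 1σ̂–2σ̂, A = 2σ̂–3σ̂, * = beyond 3σ̂; sign = side of CL): 1:+C, 2:+C, 3:-B, 4:-C, 5:+C, 6:+B, 7:-C, 8:-C, 9:-B, 10:+B, 11:+*, 12:-C
Rule 1 (one point beyond the 3σ limits) is satisfied at point 11.

rule 1 at point 11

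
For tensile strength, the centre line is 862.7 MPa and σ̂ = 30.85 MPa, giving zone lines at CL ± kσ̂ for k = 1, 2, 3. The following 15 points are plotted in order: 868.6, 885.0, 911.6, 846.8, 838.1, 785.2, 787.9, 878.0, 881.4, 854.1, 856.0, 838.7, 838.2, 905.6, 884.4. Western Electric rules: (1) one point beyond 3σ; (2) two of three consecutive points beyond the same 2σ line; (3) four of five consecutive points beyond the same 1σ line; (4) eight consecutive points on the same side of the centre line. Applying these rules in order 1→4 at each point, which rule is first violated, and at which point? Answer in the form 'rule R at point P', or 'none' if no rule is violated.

Zone of each point (C = within 1σ̂, B = 1σ̂–2σ̂, A = 2σ̂–3σ̂, * = beyond 3σ̂; sign = side of CL): 1:+C, 2:+C, 3:+B, 4:-C, 5:-C, 6:-A, 7:-A, 8:+C, 9:+C, 10:-C, 11:-C, 12:-C, 13:-C, 14:+B, 15:+C
Rule 2 (two of three consecutive points beyond the same 2σ limit) is satisfied at point 7.

rule 2 at point 7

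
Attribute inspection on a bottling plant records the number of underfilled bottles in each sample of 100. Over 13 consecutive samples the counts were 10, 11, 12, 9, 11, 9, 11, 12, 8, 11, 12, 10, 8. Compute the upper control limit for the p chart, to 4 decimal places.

0.1943

p̄ = Σdᵢ / (k·n) = 134 / (13 × 100) = 0.10308
UCL = p̄ + 3·√(p̄(1−p̄)/n) = 0.10308 + 3 × √(0.10308×0.89692/100) = 0.10308 + 3 × 0.03041 = 0.19429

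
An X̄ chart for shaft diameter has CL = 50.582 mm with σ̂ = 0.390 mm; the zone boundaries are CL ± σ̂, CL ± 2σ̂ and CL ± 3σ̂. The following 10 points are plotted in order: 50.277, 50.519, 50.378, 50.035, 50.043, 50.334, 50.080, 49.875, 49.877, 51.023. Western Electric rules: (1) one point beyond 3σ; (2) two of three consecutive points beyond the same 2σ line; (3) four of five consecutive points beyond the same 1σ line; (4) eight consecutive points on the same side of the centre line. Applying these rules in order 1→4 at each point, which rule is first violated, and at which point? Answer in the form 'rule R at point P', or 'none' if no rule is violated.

Zone of each point (C = within 1σ̂, B = 1σ̂–2σ̂, A = 2σ̂–3σ̂, * = beyond 3σ̂; sign = side of CL): 1:-C, 2:-C, 3:-C, 4:-B, 5:-B, 6:-C, 7:-B, 8:-B, 9:-B, 10:+B
Rule 3 (four of five consecutive points beyond the same 1σ limit) is satisfied at point 8.

rule 3 at point 8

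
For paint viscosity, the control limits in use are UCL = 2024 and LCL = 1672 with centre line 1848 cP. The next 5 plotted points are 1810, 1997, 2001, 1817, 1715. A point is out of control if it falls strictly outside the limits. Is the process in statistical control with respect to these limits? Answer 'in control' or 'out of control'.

in control

All 5 points lie within [1672, 2024].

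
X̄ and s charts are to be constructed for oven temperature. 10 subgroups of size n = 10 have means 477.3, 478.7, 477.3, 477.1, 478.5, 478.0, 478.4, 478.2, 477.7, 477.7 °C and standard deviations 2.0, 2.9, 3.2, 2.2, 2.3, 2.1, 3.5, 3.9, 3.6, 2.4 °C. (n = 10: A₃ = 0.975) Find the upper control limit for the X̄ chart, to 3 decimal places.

480.630

X̄̄ = (477.3 + 478.7 + 477.3 + 477.1 + 478.5 + 478.0 + 478.4 + 478.2 + 477.7 + 477.7) / 10 = 477.8900
s̄ = (2.0 + 2.9 + 3.2 + 2.2 + 2.3 + 2.1 + 3.5 + 3.9 + 3.6 + 2.4) / 10 = 2.8100
UCL = X̄̄ + A₃·s̄ = 477.8900 + 0.975 × 2.8100 = 480.6298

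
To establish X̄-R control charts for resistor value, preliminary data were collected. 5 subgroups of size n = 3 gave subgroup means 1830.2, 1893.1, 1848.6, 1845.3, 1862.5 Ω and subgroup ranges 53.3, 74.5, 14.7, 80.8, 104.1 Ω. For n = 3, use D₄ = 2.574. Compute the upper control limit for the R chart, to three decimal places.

168.546

R̄ = (53.3 + 74.5 + 14.7 + 80.8 + 104.1) / 5 = 327.4000 / 5 = 65.4800
UCL_R = D₄·R̄ = 2.574 × 65.4800 = 168.5455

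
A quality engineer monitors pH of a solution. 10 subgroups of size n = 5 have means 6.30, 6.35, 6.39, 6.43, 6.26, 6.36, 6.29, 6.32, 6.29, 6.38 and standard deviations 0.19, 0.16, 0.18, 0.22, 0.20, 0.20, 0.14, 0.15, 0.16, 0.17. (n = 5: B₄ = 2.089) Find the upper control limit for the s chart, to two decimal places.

0.37

s̄ = (0.19 + 0.16 + 0.18 + 0.22 + 0.20 + 0.20 + 0.14 + 0.15 + 0.16 + 0.17) / 10 = 0.1770
UCL_s = B₄·s̄ = 2.089 × 0.1770 = 0.3698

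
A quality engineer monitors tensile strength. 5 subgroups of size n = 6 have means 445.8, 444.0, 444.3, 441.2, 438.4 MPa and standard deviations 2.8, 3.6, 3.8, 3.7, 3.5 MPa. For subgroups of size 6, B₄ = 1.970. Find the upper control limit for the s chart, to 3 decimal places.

s̄ = (2.8 + 3.6 + 3.8 + 3.7 + 3.5) / 5 = 3.4800
UCL_s = B₄·s̄ = 1.970 × 3.4800 = 6.8556

6.856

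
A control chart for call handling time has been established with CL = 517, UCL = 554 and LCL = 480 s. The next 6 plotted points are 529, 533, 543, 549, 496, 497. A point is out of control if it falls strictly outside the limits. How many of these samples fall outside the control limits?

0

All 6 points lie within [480, 554].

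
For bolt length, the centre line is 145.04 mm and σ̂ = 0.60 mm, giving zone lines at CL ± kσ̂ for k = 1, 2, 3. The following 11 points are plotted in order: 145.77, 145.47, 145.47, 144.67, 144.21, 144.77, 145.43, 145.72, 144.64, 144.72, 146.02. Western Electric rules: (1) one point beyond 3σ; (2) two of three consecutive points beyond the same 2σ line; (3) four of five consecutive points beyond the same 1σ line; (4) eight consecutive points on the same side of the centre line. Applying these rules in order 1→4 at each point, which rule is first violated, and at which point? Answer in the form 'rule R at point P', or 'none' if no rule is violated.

Zone of each point (C = within 1σ̂, B = 1σ̂–2σ̂, A = 2σ̂–3σ̂, * = beyond 3σ̂; sign = side of CL): 1:+B, 2:+C, 3:+C, 4:-C, 5:-B, 6:-C, 7:+C, 8:+B, 9:-C, 10:-C, 11:+B
No rule fires across all 11 points.

none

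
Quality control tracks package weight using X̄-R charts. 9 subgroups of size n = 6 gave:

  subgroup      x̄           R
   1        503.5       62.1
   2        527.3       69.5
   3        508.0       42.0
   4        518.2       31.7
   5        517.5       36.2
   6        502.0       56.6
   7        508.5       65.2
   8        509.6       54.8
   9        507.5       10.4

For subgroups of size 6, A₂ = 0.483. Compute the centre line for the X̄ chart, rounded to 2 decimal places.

X̄̄ = (503.5 + 527.3 + 508.0 + 518.2 + 517.5 + 502.0 + 508.5 + 509.6 + 507.5) / 9 = 4602.1000 / 9 = 511.3444
CL = X̄̄ = 511.3444

511.34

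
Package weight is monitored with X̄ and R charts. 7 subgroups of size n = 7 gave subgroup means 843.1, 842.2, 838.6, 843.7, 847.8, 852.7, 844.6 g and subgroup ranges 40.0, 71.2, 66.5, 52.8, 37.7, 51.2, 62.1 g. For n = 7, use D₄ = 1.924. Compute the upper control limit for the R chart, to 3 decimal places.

104.858

R̄ = (40.0 + 71.2 + 66.5 + 52.8 + 37.7 + 51.2 + 62.1) / 7 = 381.5000 / 7 = 54.5000
UCL_R = D₄·R̄ = 1.924 × 54.5000 = 104.8580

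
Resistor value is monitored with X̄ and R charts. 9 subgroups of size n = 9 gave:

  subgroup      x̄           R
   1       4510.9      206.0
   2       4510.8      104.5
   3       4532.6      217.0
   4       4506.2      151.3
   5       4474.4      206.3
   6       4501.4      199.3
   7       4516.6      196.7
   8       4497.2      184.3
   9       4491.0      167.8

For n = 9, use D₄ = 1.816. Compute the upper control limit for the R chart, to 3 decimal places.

329.543

R̄ = (206.0 + 104.5 + 217.0 + 151.3 + 206.3 + 199.3 + 196.7 + 184.3 + 167.8) / 9 = 1633.2000 / 9 = 181.4667
UCL_R = D₄·R̄ = 1.816 × 181.4667 = 329.5435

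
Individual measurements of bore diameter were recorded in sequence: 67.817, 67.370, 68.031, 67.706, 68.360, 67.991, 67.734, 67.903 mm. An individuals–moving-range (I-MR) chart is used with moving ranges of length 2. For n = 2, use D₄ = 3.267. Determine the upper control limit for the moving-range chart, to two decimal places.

1.35

Moving ranges: 0.447, 0.661, 0.325, 0.654, 0.369, 0.257, 0.169; M̄R̄ = 2.8820 / 7 = 0.4117
UCL_MR = D₄·M̄R̄ = 3.267 × 0.4117 = 1.3451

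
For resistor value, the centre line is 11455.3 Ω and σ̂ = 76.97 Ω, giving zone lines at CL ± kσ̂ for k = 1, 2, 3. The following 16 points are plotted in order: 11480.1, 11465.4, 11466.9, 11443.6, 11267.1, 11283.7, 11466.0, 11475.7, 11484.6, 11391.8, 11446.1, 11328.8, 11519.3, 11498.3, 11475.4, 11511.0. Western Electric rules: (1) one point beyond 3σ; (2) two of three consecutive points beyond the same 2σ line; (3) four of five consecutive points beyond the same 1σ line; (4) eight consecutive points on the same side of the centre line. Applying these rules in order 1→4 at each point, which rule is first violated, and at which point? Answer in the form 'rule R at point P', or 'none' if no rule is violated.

rule 2 at point 6

Zone of each point (C = within 1σ̂, B = 1σ̂–2σ̂, A = 2σ̂–3σ̂, * = beyond 3σ̂; sign = side of CL): 1:+C, 2:+C, 3:+C, 4:-C, 5:-A, 6:-A, 7:+C, 8:+C, 9:+C, 10:-C, 11:-C, 12:-B, 13:+C, 14:+C, 15:+C, 16:+C
Rule 2 (two of three consecutive points beyond the same 2σ limit) is satisfied at point 6.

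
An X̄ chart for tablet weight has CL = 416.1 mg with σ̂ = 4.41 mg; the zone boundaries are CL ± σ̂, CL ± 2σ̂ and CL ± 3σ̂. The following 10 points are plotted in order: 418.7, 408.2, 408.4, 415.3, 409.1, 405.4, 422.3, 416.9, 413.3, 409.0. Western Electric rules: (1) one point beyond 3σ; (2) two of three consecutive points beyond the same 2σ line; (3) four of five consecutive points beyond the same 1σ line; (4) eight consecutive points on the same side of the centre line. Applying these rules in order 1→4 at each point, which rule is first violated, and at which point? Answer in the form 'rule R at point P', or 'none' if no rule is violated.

rule 3 at point 6

Zone of each point (C = within 1σ̂, B = 1σ̂–2σ̂, A = 2σ̂–3σ̂, * = beyond 3σ̂; sign = side of CL): 1:+C, 2:-B, 3:-B, 4:-C, 5:-B, 6:-A, 7:+B, 8:+C, 9:-C, 10:-B
Rule 3 (four of five consecutive points beyond the same 1σ limit) is satisfied at point 6.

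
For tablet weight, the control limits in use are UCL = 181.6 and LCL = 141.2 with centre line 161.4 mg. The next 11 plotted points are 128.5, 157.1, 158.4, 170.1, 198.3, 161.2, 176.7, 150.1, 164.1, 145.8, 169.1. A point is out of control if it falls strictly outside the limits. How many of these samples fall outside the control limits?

2

Compare each point to [141.2, 181.6]: sample 1 = 128.5 < LCL; sample 5 = 198.3 > UCL.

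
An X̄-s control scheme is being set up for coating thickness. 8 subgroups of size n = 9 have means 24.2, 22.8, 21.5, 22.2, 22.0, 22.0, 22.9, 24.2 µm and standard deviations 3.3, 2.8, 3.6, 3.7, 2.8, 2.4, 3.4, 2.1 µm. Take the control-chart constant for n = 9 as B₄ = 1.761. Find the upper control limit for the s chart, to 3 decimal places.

s̄ = (3.3 + 2.8 + 3.6 + 3.7 + 2.8 + 2.4 + 3.4 + 2.1) / 8 = 3.0125
UCL_s = B₄·s̄ = 1.761 × 3.0125 = 5.3050

5.305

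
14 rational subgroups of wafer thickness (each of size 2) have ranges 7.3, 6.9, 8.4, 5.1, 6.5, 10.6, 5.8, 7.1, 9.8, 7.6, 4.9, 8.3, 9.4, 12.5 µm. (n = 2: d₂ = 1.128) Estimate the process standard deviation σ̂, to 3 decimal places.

6.978

R̄ = (7.3 + 6.9 + 8.4 + 5.1 + 6.5 + 10.6 + 5.8 + 7.1 + 9.8 + 7.6 + 4.9 + 8.3 + 9.4 + 12.5) / 14 = 7.8714
σ̂ = R̄ / d₂ = 7.8714 / 1.128 = 6.9782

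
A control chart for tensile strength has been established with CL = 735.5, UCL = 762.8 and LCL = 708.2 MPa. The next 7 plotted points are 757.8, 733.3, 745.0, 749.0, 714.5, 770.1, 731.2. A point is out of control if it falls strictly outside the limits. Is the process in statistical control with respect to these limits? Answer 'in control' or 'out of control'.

out of control

Compare each point to [708.2, 762.8]: sample 6 = 770.1 > UCL.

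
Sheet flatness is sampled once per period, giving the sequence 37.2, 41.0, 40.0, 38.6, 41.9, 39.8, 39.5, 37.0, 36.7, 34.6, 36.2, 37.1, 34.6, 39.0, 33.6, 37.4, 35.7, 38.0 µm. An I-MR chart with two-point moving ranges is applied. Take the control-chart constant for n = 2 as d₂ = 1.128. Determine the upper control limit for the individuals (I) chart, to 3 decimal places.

43.825

X̄ = (37.2 + 41.0 + 40.0 + 38.6 + 41.9 + 39.8 + 39.5 + 37.0 + 36.7 + 34.6 + 36.2 + 37.1 + 34.6 + 39.0 + 33.6 + 37.4 + 35.7 + 38.0) / 18 = 37.6611
Moving ranges: 3.8, 1.0, 1.4, 3.3, 2.1, 0.3, 2.5, 0.3, 2.1, 1.6, 0.9, 2.5, 4.4, 5.4, 3.8, 1.7, 2.3; M̄R̄ = 39.4000 / 17 = 2.3176
UCL = X̄ + 3·M̄R̄/d₂ = 37.6611 + 3 × 2.3176 / 1.128 = 43.8251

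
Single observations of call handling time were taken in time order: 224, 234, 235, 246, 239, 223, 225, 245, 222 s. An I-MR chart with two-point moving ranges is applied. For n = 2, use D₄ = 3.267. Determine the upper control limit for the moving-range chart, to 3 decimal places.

36.754

Moving ranges: 10, 1, 11, 7, 16, 2, 20, 23; M̄R̄ = 90.0000 / 8 = 11.2500
UCL_MR = D₄·M̄R̄ = 3.267 × 11.2500 = 36.7537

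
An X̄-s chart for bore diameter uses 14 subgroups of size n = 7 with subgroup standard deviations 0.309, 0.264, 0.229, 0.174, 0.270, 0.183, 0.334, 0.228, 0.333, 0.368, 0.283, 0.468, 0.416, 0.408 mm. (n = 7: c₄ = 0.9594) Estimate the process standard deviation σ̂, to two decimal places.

0.32

s̄ = (0.309 + 0.264 + 0.229 + 0.174 + 0.270 + 0.183 + 0.334 + 0.228 + 0.333 + 0.368 + 0.283 + 0.468 + 0.416 + 0.408) / 14 = 0.3048
σ̂ = s̄ / c₄ = 0.3048 / 0.9594 = 0.3177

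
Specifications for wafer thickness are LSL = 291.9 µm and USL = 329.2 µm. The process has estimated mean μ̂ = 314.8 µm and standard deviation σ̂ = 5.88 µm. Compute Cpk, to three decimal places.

0.816

Cpu = (USL − μ̂) / (3σ̂) = (329.2 − 314.8) / (3 × 5.88) = 0.8163; Cpl = (μ̂ − LSL) / (3σ̂) = (314.8 − 291.9) / (3 × 5.88) = 1.2982; Cpk = min(Cpu, Cpl) = 0.8163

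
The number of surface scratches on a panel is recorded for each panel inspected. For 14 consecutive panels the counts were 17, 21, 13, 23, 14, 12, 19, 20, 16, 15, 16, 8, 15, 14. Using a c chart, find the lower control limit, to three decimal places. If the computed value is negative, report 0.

c̄ = (17 + 21 + 13 + 23 + 14 + 12 + 19 + 20 + 16 + 15 + 16 + 8 + 15 + 14) / 14 = 223 / 14 = 15.9286
LCL = c̄ − 3√c̄ = 15.9286 − 3 × 3.9911 = 3.9554

3.955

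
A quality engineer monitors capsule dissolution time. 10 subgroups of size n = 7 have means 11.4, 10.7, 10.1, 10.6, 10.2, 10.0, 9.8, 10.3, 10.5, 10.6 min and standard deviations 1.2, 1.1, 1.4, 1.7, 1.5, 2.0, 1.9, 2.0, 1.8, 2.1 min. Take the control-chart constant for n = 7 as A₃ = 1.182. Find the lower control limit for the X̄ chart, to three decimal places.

X̄̄ = (11.4 + 10.7 + 10.1 + 10.6 + 10.2 + 10.0 + 9.8 + 10.3 + 10.5 + 10.6) / 10 = 10.4200
s̄ = (1.2 + 1.1 + 1.4 + 1.7 + 1.5 + 2.0 + 1.9 + 2.0 + 1.8 + 2.1) / 10 = 1.6700
LCL = X̄̄ − A₃·s̄ = 10.4200 − 1.182 × 1.6700 = 8.4461

8.446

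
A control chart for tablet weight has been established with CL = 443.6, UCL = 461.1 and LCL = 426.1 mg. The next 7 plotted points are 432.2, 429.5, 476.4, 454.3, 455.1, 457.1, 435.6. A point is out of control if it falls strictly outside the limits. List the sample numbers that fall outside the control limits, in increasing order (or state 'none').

Compare each point to [426.1, 461.1]: sample 3 = 476.4 > UCL.

3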